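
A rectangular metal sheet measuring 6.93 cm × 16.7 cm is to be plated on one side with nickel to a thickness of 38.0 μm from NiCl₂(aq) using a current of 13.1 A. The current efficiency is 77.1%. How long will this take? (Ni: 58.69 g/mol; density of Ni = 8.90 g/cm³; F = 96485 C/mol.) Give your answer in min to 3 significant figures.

21.2 min

Plated area = 6.93 × 16.7 = 115.7 cm²
Volume = 115.7 × 38.0×10⁻⁴ cm = 0.4397 cm³
m(Ni) = 0.4397 × 8.90 = 3.913 g
n(Ni) = 3.913 / 58.69 = 0.06667 mol; n(e⁻) = 2 × 0.06667 = 0.1333 mol
Q = 0.1333 × 96485 / 0.771 = 16680 C
t = 16680 / 13.1 = 1273 s = 21.2 min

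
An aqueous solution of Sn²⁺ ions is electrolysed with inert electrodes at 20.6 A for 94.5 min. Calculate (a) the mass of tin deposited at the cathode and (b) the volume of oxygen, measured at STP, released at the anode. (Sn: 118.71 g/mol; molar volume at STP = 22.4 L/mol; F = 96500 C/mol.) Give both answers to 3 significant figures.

71.8 g Sn; 6.78 L O₂

Q = 20.6 × 5670 = 1.168×10^5 C; n(e⁻) = 1.168×10^5 / 96500 = 1.210 mol
Cathode: Sn²⁺ + 2e⁻ → Sn → n(Sn) = 1.210/2 = 0.6050 mol → 71.8 g
Anode: 2H₂O → O₂ + 4H⁺ + 4e⁻ → n(O₂) = 1.210/4 = 0.3025 mol → 6.78 L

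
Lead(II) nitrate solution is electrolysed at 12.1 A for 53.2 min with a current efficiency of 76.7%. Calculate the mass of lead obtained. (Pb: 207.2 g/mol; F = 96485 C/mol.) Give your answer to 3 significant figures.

31.8 g

Q = 12.1 × 3192 = 38620 C
n(e⁻) = 38620 / 96485 = 0.4003 mol
Pb²⁺ + 2e⁻ → Pb, so theoretical m(Pb) = 0.2002 × 207.2 = 41.48 g
Actual mass = 76.7% × 41.48 = 31.8 g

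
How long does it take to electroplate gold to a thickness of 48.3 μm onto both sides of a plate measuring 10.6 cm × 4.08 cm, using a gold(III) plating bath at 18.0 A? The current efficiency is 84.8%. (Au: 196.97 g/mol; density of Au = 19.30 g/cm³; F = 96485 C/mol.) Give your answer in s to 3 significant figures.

Plated area = 2 × 10.6 × 4.08 = 86.50 cm²
Volume = 86.50 × 48.3×10⁻⁴ cm = 0.4178 cm³
m(Au) = 0.4178 × 19.30 = 8.064 g
n(Au) = 8.064 / 196.97 = 0.04094 mol; n(e⁻) = 3 × 0.04094 = 0.1228 mol
Q = 0.1228 × 96485 / 0.848 = 13970 C
t = 13970 / 18.0 = 776.1 s

776 s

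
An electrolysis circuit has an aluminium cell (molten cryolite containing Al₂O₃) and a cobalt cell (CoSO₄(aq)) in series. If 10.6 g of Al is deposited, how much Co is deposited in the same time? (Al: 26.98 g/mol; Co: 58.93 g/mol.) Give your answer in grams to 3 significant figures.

n(Al) = 10.6 / 26.98 = 0.3929 mol
Al³⁺ + 3e⁻ → Al, so n(e⁻) = 3 × 0.3929 = 1.179 mol
Since the cells are in series, n(e⁻) in the Co cell is also 1.179 mol.
Co²⁺ + 2e⁻ → Co, so n(Co) = 1.179 / 2 = 0.5895 mol
m(Co) = 0.5895 × 58.93 = 34.7 g

34.7 g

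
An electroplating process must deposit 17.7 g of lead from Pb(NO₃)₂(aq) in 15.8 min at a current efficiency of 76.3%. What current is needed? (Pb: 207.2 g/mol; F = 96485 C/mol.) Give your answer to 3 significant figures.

22.8 A

n(Pb) = 17.7 / 207.2 = 0.08542 mol
Pb²⁺ + 2e⁻ → Pb, so n(e⁻) = 2 × 0.08542 = 0.1708 mol
Q = 0.1708 × 96485 / 0.763 = 21600 C
I = Q / t = 21600 / 948 s = 22.8 A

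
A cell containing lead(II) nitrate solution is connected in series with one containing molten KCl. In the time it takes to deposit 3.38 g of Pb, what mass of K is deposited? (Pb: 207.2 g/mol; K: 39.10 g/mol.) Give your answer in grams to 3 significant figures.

n(Pb) = 3.38 / 207.2 = 0.01631 mol
Pb²⁺ + 2e⁻ → Pb, so n(e⁻) = 2 × 0.01631 = 0.03262 mol
Since the cells are in series, n(e⁻) in the K cell is also 0.03262 mol.
K⁺ + e⁻ → K, so n(K) = 0.03262 mol
m(K) = 0.03262 × 39.10 = 1.28 g

1.28 g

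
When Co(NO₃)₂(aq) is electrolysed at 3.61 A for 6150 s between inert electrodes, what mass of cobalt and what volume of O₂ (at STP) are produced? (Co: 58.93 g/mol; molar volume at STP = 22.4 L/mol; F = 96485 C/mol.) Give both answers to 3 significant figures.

6.78 g Co; 1.29 L O₂

Q = 3.61 × 6150 = 22200 C; n(e⁻) = 22200 / 96485 = 0.2301 mol
Cathode: Co²⁺ + 2e⁻ → Co → n(Co) = 0.2301/2 = 0.1151 mol → 6.78 g
Anode: 2H₂O → O₂ + 4H⁺ + 4e⁻ → n(O₂) = 0.2301/4 = 0.05753 mol → 1.29 L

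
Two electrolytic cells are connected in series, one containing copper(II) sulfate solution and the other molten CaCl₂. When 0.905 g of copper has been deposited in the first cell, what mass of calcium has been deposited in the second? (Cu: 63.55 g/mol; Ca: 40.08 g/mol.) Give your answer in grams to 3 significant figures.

n(Cu) = 0.905 / 63.55 = 0.01424 mol
Cu²⁺ + 2e⁻ → Cu, so n(e⁻) = 2 × 0.01424 = 0.02848 mol
The cells are in series, so the same charge (and hence the same n(e⁻) = 0.02848 mol) passes through both.
Ca²⁺ + 2e⁻ → Ca, so n(Ca) = 0.02848 / 2 = 0.01424 mol
m(Ca) = 0.01424 × 40.08 = 0.571 g

0.571 g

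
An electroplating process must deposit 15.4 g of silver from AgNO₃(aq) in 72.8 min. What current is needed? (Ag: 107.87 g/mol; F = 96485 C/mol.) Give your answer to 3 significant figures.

3.15 A

n(Ag) = 15.4 / 107.87 = 0.1428 mol
Ag⁺ + e⁻ → Ag, so n(e⁻) = 0.1428 mol
Q = 0.1428 × 96485 = 13780 C
I = Q / t = 13780 / 4368 s = 3.15 A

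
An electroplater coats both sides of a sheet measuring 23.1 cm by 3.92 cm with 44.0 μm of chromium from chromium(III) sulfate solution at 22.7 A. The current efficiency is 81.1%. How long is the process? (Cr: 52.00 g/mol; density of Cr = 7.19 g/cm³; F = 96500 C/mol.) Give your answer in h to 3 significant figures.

Plated area = 2 × 23.1 × 3.92 = 181.1 cm²
Volume = 181.1 × 44.0×10⁻⁴ cm = 0.7968 cm³
m(Cr) = 0.7968 × 7.19 = 5.729 g
n(Cr) = 5.729 / 52.00 = 0.1102 mol; n(e⁻) = 3 × 0.1102 = 0.3306 mol
Q = 0.3306 × 96500 / 0.811 = 39340 C
t = 39340 / 22.7 = 1733 s = 0.481 h

0.481 h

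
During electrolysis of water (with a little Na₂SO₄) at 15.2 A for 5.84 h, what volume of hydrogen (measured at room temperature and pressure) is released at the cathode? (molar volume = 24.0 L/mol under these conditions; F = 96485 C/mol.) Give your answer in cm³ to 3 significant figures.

39700 cm³

Charge passed = 15.2 × 21024 = 3.196×10^5 C
n(e⁻) = Q/F = 3.196×10^5/96485 = 3.312 mol
2H⁺ + 2e⁻ → H₂, so n(H₂) = 3.312 / 2 = 1.656 mol
V = 1.656 × 24.0 = 39.74 L
= 39700 cm³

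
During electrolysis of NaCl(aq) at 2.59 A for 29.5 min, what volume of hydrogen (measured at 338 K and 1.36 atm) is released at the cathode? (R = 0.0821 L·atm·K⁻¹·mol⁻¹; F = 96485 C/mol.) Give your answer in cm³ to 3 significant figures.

485 cm³

Charge passed = 2.59 × 1770 = 4584 C
Moles of electrons = 4584 / 96485 = 0.04751 mol
2H⁺ + 2e⁻ → H₂, so n(H₂) = 0.04751 / 2 = 0.02376 mol
V = nRT/P = 0.02376 × 0.0821 × 338 / 1.36 = 0.4848 L
= 485 cm³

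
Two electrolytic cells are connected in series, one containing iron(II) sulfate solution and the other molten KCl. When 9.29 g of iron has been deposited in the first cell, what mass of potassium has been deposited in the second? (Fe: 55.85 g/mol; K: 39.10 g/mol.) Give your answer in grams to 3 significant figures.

n(Fe) = 9.29 / 55.85 = 0.1663 mol
Fe²⁺ + 2e⁻ → Fe, so n(e⁻) = 2 × 0.1663 = 0.3326 mol
Since the cells are in series, n(e⁻) in the K cell is also 0.3326 mol.
K⁺ + e⁻ → K, so n(K) = 0.3326 mol
m(K) = 0.3326 × 39.10 = 13.0 g

13.0 g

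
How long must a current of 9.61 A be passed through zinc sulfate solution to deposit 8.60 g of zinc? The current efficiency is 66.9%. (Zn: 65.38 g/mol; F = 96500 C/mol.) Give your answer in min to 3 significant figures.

65.8 min

n(Zn) = 8.60 / 65.38 = 0.1315 mol
Zn²⁺ + 2e⁻ → Zn, so n(e⁻) = 2 × 0.1315 = 0.2630 mol
Q = 0.2630 × 96500 / 0.669 = 37940 C
t = Q / I = 37940 / 9.61 = 3948 s = 65.8 min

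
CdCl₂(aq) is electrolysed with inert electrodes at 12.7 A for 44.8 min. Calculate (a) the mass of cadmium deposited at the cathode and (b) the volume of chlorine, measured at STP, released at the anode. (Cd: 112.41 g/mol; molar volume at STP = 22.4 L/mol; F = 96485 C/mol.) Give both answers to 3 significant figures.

19.9 g Cd; 3.96 L Cl₂

Q = 12.7 × 2688 = 34140 C; n(e⁻) = 34140 / 96485 = 0.3538 mol
Cathode: Cd²⁺ + 2e⁻ → Cd → n(Cd) = 0.3538/2 = 0.1769 mol → 19.9 g
Anode: 2Cl⁻ → Cl₂ + 2e⁻ → n(Cl₂) = 0.3538/2 = 0.1769 mol → 3.96 L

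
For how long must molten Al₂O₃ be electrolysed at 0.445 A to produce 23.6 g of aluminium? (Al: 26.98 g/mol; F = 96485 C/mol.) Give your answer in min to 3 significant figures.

n(Al) = 23.6 / 26.98 = 0.8747 mol
Al³⁺ + 3e⁻ → Al, so n(e⁻) = 3 × 0.8747 = 2.624 mol
Q = 2.624 × 96485 = 2.532×10^5 C
t = Q / I = 2.532×10^5 / 0.445 = 5.690×10^5 s = 9480 min

9480 min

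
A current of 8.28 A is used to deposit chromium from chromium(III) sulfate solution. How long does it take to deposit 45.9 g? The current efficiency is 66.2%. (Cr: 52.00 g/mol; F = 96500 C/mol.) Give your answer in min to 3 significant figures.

777 min

n(Cr) = 45.9 / 52.00 = 0.8827 mol
Cr³⁺ + 3e⁻ → Cr, so n(e⁻) = 3 × 0.8827 = 2.648 mol
Q = 2.648 × 96500 / 0.662 = 3.860×10^5 C
t = Q / I = 3.860×10^5 / 8.28 = 46620 s = 777 min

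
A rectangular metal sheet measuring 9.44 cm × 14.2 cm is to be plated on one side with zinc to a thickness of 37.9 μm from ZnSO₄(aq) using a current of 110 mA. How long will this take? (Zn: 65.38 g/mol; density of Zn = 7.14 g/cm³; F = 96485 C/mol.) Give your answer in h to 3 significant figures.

Plated area = 9.44 × 14.2 = 134.0 cm²
Volume = 134.0 × 37.9×10⁻⁴ cm = 0.5079 cm³
m(Zn) = 0.5079 × 7.14 = 3.626 g
n(Zn) = 3.626 / 65.38 = 0.05546 mol; n(e⁻) = 2 × 0.05546 = 0.1109 mol
Q = 0.1109 × 96485 = 10700 C
t = 10700 / 0.110 = 97270 s = 27.0 h

27.0 h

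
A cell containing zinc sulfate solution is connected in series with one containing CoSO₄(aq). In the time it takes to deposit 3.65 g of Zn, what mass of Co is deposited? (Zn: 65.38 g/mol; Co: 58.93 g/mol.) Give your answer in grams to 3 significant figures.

n(Zn) = 3.65 / 65.38 = 0.05583 mol
Zn²⁺ + 2e⁻ → Zn, so n(e⁻) = 2 × 0.05583 = 0.1117 mol
Since the cells are in series, n(e⁻) in the Co cell is also 0.1117 mol.
Co²⁺ + 2e⁻ → Co, so n(Co) = 0.1117 / 2 = 0.05585 mol
m(Co) = 0.05585 × 58.93 = 3.29 g

3.29 g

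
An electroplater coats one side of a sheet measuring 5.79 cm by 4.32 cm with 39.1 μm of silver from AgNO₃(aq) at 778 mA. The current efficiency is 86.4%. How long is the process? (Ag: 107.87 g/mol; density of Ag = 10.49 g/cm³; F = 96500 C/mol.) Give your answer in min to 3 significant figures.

22.8 min

Plated area = 5.79 × 4.32 = 25.01 cm²
Volume = 25.01 × 39.1×10⁻⁴ cm = 0.09779 cm³
m(Ag) = 0.09779 × 10.49 = 1.026 g
n(Ag) = 1.026 / 107.87 = 0.009511 mol; n(e⁻) = 0.009511 mol
Q = 0.009511 × 96500 / 0.864 = 1062 C
t = 1062 / 0.778 = 1365 s = 22.8 min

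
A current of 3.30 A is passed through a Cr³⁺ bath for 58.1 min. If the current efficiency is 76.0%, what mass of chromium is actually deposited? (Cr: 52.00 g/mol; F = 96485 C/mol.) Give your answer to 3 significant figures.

1.57 g

Q = 3.30 × 3486 = 11500 C
n(e⁻) = 11500 / 96485 = 0.1192 mol
Cr³⁺ + 3e⁻ → Cr, so theoretical m(Cr) = 0.03973 × 52.00 = 2.066 g
Actual mass = 76.0% × 2.066 = 1.57 g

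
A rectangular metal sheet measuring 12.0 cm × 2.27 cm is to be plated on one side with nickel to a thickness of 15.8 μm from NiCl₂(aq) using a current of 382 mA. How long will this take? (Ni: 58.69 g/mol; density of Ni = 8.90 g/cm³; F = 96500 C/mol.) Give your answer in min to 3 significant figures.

55.0 min

Plated area = 12.0 × 2.27 = 27.24 cm²
Volume = 27.24 × 15.8×10⁻⁴ cm = 0.04304 cm³
m(Ni) = 0.04304 × 8.90 = 0.3831 g
n(Ni) = 0.3831 / 58.69 = 0.006528 mol; n(e⁻) = 2 × 0.006528 = 0.01306 mol
Q = 0.01306 × 96500 = 1260 C
t = 1260 / 0.382 = 3298 s = 55.0 min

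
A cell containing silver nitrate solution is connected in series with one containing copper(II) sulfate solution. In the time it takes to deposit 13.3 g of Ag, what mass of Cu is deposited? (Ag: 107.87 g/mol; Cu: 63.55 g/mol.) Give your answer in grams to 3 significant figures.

3.92 g

n(Ag) = 13.3 / 107.87 = 0.1233 mol
Ag⁺ + e⁻ → Ag, so n(e⁻) = 0.1233 mol
In series, the same 0.1233 mol of electrons flows through the second cell.
Cu²⁺ + 2e⁻ → Cu, so n(Cu) = 0.1233 / 2 = 0.06165 mol
m(Cu) = 0.06165 × 63.55 = 3.92 g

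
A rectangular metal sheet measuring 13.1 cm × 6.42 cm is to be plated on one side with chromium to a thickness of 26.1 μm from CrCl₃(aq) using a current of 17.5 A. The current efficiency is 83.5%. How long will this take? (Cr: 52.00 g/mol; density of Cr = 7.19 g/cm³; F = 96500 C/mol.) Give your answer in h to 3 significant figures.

Plated area = 13.1 × 6.42 = 84.10 cm²
Volume = 84.10 × 26.1×10⁻⁴ cm = 0.2195 cm³
m(Cr) = 0.2195 × 7.19 = 1.578 g
n(Cr) = 1.578 / 52.00 = 0.03035 mol; n(e⁻) = 3 × 0.03035 = 0.09105 mol
Q = 0.09105 × 96500 / 0.835 = 10520 C
t = 10520 / 17.5 = 601.1 s = 0.167 h

0.167 h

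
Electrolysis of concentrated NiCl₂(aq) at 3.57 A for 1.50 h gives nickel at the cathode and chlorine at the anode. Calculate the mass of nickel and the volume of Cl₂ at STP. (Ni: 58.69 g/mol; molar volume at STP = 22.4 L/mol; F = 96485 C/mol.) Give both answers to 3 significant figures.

Q = 3.57 × 5400 = 19280 C; n(e⁻) = 19280 / 96485 = 0.1998 mol
Cathode: Ni²⁺ + 2e⁻ → Ni → n(Ni) = 0.1998/2 = 0.09990 mol → 5.86 g
Anode: 2Cl⁻ → Cl₂ + 2e⁻ → n(Cl₂) = 0.1998/2 = 0.09990 mol → 2.24 L

5.86 g Ni; 2.24 L Cl₂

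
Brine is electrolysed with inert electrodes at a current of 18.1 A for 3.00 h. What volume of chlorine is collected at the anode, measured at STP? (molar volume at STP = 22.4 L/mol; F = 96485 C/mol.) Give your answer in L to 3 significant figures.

22.7 L

Q = 18.1 A × 10800 s = 1.955×10^5 C
n(e⁻) = 1.955×10^5 / 96485 = 2.026 mol
2Cl⁻ → Cl₂ + 2e⁻, so n(Cl₂) = 2.026 / 2 = 1.013 mol
V = 1.013 × 22.4 = 22.69 L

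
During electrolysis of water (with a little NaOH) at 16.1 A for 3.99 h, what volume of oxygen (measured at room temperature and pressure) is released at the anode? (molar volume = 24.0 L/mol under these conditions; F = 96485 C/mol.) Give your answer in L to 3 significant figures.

Q = 16.1 A × 14364 s = 2.313×10^5 C
n(e⁻) = Q/F = 2.313×10^5/96485 = 2.397 mol
2H₂O → O₂ + 4H⁺ + 4e⁻, so n(O₂) = 2.397 / 4 = 0.5993 mol
V = 0.5993 × 24.0 = 14.38 L

14.4 L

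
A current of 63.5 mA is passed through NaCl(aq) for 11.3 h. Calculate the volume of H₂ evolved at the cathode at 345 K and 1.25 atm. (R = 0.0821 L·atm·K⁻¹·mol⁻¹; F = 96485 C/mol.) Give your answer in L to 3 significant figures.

0.303 L

Q = It = 0.0635 × 40680 = 2583 C
n(e⁻) = Q/F = 2583/96485 = 0.02677 mol
2H⁺ + 2e⁻ → H₂, so n(H₂) = 0.02677 / 2 = 0.01339 mol
V = nRT/P = 0.01339 × 0.0821 × 345 / 1.25 = 0.3034 L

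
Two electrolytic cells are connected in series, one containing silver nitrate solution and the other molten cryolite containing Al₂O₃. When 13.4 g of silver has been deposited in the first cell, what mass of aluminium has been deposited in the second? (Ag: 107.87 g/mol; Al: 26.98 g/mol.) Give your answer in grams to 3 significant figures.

1.12 g

n(Ag) = 13.4 / 107.87 = 0.1242 mol
Ag⁺ + e⁻ → Ag, so n(e⁻) = 0.1242 mol
Since the cells are in series, n(e⁻) in the Al cell is also 0.1242 mol.
Al³⁺ + 3e⁻ → Al, so n(Al) = 0.1242 / 3 = 0.04140 mol
m(Al) = 0.04140 × 26.98 = 1.12 g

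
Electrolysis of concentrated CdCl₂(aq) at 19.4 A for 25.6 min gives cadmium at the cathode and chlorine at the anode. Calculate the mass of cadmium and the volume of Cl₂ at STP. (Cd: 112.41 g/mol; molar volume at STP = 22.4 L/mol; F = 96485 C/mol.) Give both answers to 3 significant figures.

17.4 g Cd; 3.46 L Cl₂

Q = 19.4 × 1536 = 29800 C; n(e⁻) = 29800 / 96485 = 0.3089 mol
Cathode: Cd²⁺ + 2e⁻ → Cd → n(Cd) = 0.3089/2 = 0.1545 mol → 17.4 g
Anode: 2Cl⁻ → Cl₂ + 2e⁻ → n(Cl₂) = 0.3089/2 = 0.1545 mol → 3.46 L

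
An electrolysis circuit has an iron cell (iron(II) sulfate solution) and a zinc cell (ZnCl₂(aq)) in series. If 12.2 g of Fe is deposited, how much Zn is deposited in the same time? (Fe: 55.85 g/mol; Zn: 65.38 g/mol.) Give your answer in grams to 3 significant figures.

n(Fe) = 12.2 / 55.85 = 0.2184 mol
Fe²⁺ + 2e⁻ → Fe, so n(e⁻) = 2 × 0.2184 = 0.4368 mol
The cells are in series, so the same charge (and hence the same n(e⁻) = 0.4368 mol) passes through both.
Zn²⁺ + 2e⁻ → Zn, so n(Zn) = 0.4368 / 2 = 0.2184 mol
m(Zn) = 0.2184 × 65.38 = 14.3 g

14.3 g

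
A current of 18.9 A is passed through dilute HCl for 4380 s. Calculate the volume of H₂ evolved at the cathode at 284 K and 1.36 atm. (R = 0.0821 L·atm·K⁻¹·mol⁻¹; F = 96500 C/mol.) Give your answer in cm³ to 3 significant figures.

Charge passed = 18.9 × 4380 = 82780 C
n(e⁻) = Q/F = 82780/96500 = 0.8578 mol
2H⁺ + 2e⁻ → H₂, so n(H₂) = 0.8578 / 2 = 0.4289 mol
V = nRT/P = 0.4289 × 0.0821 × 284 / 1.36 = 7.353 L
= 7350 cm³

7350 cm³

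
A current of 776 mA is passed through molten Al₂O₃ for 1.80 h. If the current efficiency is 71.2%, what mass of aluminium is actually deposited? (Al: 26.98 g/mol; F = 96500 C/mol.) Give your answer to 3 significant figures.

0.334 g

Q = 0.776 × 6480 = 5028 C
n(e⁻) = 5028 / 96500 = 0.05210 mol
Al³⁺ + 3e⁻ → Al, so theoretical m(Al) = 0.01737 × 26.98 = 0.4686 g
Actual mass = 71.2% × 0.4686 = 0.334 g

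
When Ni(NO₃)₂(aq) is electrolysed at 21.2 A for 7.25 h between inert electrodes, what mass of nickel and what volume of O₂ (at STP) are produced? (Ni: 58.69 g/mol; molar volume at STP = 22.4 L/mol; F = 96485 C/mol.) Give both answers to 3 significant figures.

Q = 21.2 × 26100 = 5.533×10^5 C; n(e⁻) = 5.533×10^5 / 96485 = 5.735 mol
Cathode: Ni²⁺ + 2e⁻ → Ni → n(Ni) = 5.735/2 = 2.868 mol → 168 g
Anode: 2H₂O → O₂ + 4H⁺ + 4e⁻ → n(O₂) = 5.735/4 = 1.434 mol → 32.1 L

168 g Ni; 32.1 L O₂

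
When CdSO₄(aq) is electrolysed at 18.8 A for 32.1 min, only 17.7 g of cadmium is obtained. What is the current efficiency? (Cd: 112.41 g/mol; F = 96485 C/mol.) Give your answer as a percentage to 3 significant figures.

Q = 18.8 × 1926 = 36210 C
n(e⁻) = 36210 / 96485 = 0.3753 mol
Cd²⁺ + 2e⁻ → Cd, so theoretical n(Cd) = 0.1877 mol → 21.10 g
Efficiency = 17.7 / 21.10 = 0.8389 = 83.9%

83.9%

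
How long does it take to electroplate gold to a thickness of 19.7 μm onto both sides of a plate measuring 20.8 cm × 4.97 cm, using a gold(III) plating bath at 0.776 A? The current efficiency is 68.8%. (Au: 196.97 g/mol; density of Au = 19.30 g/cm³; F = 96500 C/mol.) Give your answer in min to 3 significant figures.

Plated area = 2 × 20.8 × 4.97 = 206.8 cm²
Volume = 206.8 × 19.7×10⁻⁴ cm = 0.4074 cm³
m(Au) = 0.4074 × 19.30 = 7.863 g
n(Au) = 7.863 / 196.97 = 0.03992 mol; n(e⁻) = 3 × 0.03992 = 0.1198 mol
Q = 0.1198 × 96500 / 0.688 = 16800 C
t = 16800 / 0.776 = 21650 s = 361 min

361 min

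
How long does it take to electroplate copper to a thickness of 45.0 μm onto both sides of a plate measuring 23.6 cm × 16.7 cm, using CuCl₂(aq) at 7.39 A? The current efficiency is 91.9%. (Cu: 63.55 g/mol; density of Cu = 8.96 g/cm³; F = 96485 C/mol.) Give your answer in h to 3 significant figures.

3.95 h

Plated area = 2 × 23.6 × 16.7 = 788.2 cm²
Volume = 788.2 × 45.0×10⁻⁴ cm = 3.547 cm³
m(Cu) = 3.547 × 8.96 = 31.78 g
n(Cu) = 31.78 / 63.55 = 0.5001 mol; n(e⁻) = 2 × 0.5001 = 1.000 mol
Q = 1.000 × 96485 / 0.919 = 1.050×10^5 C
t = 1.050×10^5 / 7.39 = 14210 s = 3.95 h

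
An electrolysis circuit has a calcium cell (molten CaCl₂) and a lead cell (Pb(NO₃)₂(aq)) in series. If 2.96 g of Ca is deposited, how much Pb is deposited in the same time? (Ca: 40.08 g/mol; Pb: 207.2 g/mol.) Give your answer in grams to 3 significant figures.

n(Ca) = 2.96 / 40.08 = 0.07385 mol
Ca²⁺ + 2e⁻ → Ca, so n(e⁻) = 2 × 0.07385 = 0.1477 mol
Same current for the same time ⇒ same n(e⁻) = 0.1477 mol in both cells.
Pb²⁺ + 2e⁻ → Pb, so n(Pb) = 0.1477 / 2 = 0.07385 mol
m(Pb) = 0.07385 × 207.2 = 15.3 g

15.3 g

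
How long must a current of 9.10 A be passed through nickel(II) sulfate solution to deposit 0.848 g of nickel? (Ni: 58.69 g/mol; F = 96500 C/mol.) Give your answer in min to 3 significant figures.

n(Ni) = 0.848 / 58.69 = 0.01445 mol
Ni²⁺ + 2e⁻ → Ni, so n(e⁻) = 2 × 0.01445 = 0.02890 mol
Q = 0.02890 × 96500 = 2789 C
t = Q / I = 2789 / 9.10 = 306.5 s = 5.11 min

5.11 min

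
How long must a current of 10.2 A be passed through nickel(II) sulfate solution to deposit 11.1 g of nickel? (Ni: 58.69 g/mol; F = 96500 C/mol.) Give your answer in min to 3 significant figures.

n(Ni) = 11.1 / 58.69 = 0.1891 mol
Ni²⁺ + 2e⁻ → Ni, so n(e⁻) = 2 × 0.1891 = 0.3782 mol
Q = 0.3782 × 96500 = 36500 C
t = Q / I = 36500 / 10.2 = 3578 s = 59.6 min

59.6 min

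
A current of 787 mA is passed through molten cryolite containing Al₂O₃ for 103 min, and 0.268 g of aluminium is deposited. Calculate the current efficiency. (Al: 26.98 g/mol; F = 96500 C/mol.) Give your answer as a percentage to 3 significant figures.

59.1%

Q = 0.787 × 6180 = 4864 C
n(e⁻) = 4864 / 96500 = 0.05040 mol
Al³⁺ + 3e⁻ → Al, so theoretical n(Al) = 0.01680 mol → 0.4533 g
Efficiency = 0.268 / 0.4533 = 0.5912 = 59.1%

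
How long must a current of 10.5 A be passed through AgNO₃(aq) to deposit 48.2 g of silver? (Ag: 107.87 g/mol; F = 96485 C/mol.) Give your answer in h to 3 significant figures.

n(Ag) = 48.2 / 107.87 = 0.4468 mol
Ag⁺ + e⁻ → Ag, so n(e⁻) = 0.4468 mol
Q = 0.4468 × 96485 = 43110 C
t = Q / I = 43110 / 10.5 = 4106 s = 1.14 h

1.14 h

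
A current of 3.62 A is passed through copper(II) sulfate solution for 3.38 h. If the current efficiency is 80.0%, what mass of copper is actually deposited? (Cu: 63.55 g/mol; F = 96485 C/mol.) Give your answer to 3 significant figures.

11.6 g

Q = 3.62 × 12168 = 44050 C
n(e⁻) = 44050 / 96485 = 0.4565 mol
Cu²⁺ + 2e⁻ → Cu, so theoretical m(Cu) = 0.2283 × 63.55 = 14.51 g
Actual mass = 80.0% × 14.51 = 11.6 g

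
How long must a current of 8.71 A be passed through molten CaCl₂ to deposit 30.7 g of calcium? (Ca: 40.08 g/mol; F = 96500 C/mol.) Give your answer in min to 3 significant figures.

n(Ca) = 30.7 / 40.08 = 0.7660 mol
Ca²⁺ + 2e⁻ → Ca, so n(e⁻) = 2 × 0.7660 = 1.532 mol
Q = 1.532 × 96500 = 1.478×10^5 C
t = Q / I = 1.478×10^5 / 8.71 = 16970 s = 283 min

283 min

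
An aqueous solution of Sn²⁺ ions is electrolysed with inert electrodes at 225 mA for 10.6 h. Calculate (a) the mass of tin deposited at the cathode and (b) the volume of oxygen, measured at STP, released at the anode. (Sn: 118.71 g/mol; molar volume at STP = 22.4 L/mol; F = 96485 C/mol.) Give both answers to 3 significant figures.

5.28 g Sn; 0.498 L O₂

Q = 0.225 × 38160 = 8586 C; n(e⁻) = 8586 / 96485 = 0.08899 mol
Cathode: Sn²⁺ + 2e⁻ → Sn → n(Sn) = 0.08899/2 = 0.04450 mol → 5.28 g
Anode: 2H₂O → O₂ + 4H⁺ + 4e⁻ → n(O₂) = 0.08899/4 = 0.02225 mol → 0.498 L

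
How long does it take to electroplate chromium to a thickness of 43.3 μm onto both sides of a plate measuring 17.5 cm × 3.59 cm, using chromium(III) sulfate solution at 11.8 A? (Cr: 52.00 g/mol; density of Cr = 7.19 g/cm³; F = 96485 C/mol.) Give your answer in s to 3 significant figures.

1850 s

Plated area = 2 × 17.5 × 3.59 = 125.7 cm²
Volume = 125.7 × 43.3×10⁻⁴ cm = 0.5443 cm³
m(Cr) = 0.5443 × 7.19 = 3.914 g
n(Cr) = 3.914 / 52.00 = 0.07527 mol; n(e⁻) = 3 × 0.07527 = 0.2258 mol
Q = 0.2258 × 96485 = 21790 C
t = 21790 / 11.8 = 1847 s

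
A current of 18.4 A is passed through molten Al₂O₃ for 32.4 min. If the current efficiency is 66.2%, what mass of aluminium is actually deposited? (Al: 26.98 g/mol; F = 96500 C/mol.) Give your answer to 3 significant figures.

Q = 18.4 × 1944 = 35770 C
n(e⁻) = 35770 / 96500 = 0.3707 mol
Al³⁺ + 3e⁻ → Al, so theoretical m(Al) = 0.1236 × 26.98 = 3.335 g
Actual mass = 66.2% × 3.335 = 2.21 g

2.21 g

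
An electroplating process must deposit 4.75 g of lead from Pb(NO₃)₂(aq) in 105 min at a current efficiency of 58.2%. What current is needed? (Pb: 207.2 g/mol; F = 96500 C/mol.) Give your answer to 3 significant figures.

1.21 A

n(Pb) = 4.75 / 207.2 = 0.02292 mol
Pb²⁺ + 2e⁻ → Pb, so n(e⁻) = 2 × 0.02292 = 0.04584 mol
Q = 0.04584 × 96500 / 0.582 = 7601 C
I = Q / t = 7601 / 6300 s = 1.21 A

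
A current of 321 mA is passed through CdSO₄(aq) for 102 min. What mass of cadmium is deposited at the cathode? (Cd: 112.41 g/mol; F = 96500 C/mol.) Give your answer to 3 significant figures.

Q = It = 0.321 × 6120 = 1965 C
n(e⁻) = 1965 / 96500 = 0.02036 mol
Cd²⁺ + 2e⁻ → Cd, so n(Cd) = 0.02036 / 2 = 0.01018 mol
m = 0.01018 × 112.41 = 1.14 g

1.14 g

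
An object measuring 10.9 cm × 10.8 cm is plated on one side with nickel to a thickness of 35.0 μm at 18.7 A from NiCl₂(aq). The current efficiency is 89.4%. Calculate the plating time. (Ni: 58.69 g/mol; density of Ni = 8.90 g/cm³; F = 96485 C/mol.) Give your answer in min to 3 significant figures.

Plated area = 10.9 × 10.8 = 117.7 cm²
Volume = 117.7 × 35.0×10⁻⁴ cm = 0.4120 cm³
m(Ni) = 0.4120 × 8.90 = 3.667 g
n(Ni) = 3.667 / 58.69 = 0.06248 mol; n(e⁻) = 2 × 0.06248 = 0.1250 mol
Q = 0.1250 × 96485 / 0.894 = 13490 C
t = 13490 / 18.7 = 721.4 s = 12.0 min

12.0 min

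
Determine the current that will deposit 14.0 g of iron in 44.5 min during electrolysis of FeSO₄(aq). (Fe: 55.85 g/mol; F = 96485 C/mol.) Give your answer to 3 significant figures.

n(Fe) = 14.0 / 55.85 = 0.2507 mol
Fe²⁺ + 2e⁻ → Fe, so n(e⁻) = 2 × 0.2507 = 0.5014 mol
Q = 0.5014 × 96485 = 48380 C
I = Q / t = 48380 / 2670 s = 18.1 A

18.1 A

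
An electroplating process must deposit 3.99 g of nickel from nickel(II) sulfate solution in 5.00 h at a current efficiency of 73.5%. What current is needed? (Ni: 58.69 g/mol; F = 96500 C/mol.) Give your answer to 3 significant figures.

0.992 A

n(Ni) = 3.99 / 58.69 = 0.06798 mol
Ni²⁺ + 2e⁻ → Ni, so n(e⁻) = 2 × 0.06798 = 0.1360 mol
Q = 0.1360 × 96500 / 0.735 = 17860 C
I = Q / t = 17860 / 18000 s = 0.992 A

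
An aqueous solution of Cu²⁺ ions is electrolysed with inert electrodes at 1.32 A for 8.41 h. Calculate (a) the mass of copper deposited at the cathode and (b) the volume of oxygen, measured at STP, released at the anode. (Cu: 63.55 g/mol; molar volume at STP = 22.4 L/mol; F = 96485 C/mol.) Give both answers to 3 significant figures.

13.2 g Cu; 2.32 L O₂

Q = 1.32 × 30276 = 39960 C; n(e⁻) = 39960 / 96485 = 0.4142 mol
Cathode: Cu²⁺ + 2e⁻ → Cu → n(Cu) = 0.4142/2 = 0.2071 mol → 13.2 g
Anode: 2H₂O → O₂ + 4H⁺ + 4e⁻ → n(O₂) = 0.4142/4 = 0.1036 mol → 2.32 L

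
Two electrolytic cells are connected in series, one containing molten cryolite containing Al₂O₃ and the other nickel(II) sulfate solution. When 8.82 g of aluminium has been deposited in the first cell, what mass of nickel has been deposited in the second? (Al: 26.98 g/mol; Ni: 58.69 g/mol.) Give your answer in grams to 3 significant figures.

n(Al) = 8.82 / 26.98 = 0.3269 mol
Al³⁺ + 3e⁻ → Al, so n(e⁻) = 3 × 0.3269 = 0.9807 mol
The cells are in series, so the same charge (and hence the same n(e⁻) = 0.9807 mol) passes through both.
Ni²⁺ + 2e⁻ → Ni, so n(Ni) = 0.9807 / 2 = 0.4904 mol
m(Ni) = 0.4904 × 58.69 = 28.8 g

28.8 g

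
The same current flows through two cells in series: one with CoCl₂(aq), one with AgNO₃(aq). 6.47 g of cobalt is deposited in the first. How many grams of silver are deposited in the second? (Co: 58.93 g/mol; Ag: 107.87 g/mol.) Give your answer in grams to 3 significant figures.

n(Co) = 6.47 / 58.93 = 0.1098 mol
Co²⁺ + 2e⁻ → Co, so n(e⁻) = 2 × 0.1098 = 0.2196 mol
The cells are in series, so the same charge (and hence the same n(e⁻) = 0.2196 mol) passes through both.
Ag⁺ + e⁻ → Ag, so n(Ag) = 0.2196 mol
m(Ag) = 0.2196 × 107.87 = 23.7 g

23.7 g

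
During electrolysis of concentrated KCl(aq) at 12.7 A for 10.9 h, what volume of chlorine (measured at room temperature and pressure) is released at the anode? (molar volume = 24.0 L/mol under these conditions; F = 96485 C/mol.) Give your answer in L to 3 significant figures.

62.0 L

Q = 12.7 A × 39240 s = 4.983×10^5 C
Moles of electrons = 4.983×10^5 / 96485 = 5.165 mol
2Cl⁻ → Cl₂ + 2e⁻, so n(Cl₂) = 5.165 / 2 = 2.583 mol
V = 2.583 × 24.0 = 61.99 L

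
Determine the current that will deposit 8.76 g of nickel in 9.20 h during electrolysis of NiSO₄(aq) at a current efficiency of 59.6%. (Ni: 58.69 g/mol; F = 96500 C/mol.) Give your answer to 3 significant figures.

n(Ni) = 8.76 / 58.69 = 0.1493 mol
Ni²⁺ + 2e⁻ → Ni, so n(e⁻) = 2 × 0.1493 = 0.2986 mol
Q = 0.2986 × 96500 / 0.596 = 48350 C
I = Q / t = 48350 / 33120 s = 1.46 A

1.46 A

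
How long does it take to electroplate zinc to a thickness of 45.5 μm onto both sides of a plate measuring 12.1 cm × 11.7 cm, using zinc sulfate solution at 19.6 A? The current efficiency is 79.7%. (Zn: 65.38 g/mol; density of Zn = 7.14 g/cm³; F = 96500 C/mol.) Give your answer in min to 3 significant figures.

Plated area = 2 × 12.1 × 11.7 = 283.1 cm²
Volume = 283.1 × 45.5×10⁻⁴ cm = 1.288 cm³
m(Zn) = 1.288 × 7.14 = 9.196 g
n(Zn) = 9.196 / 65.38 = 0.1407 mol; n(e⁻) = 2 × 0.1407 = 0.2814 mol
Q = 0.2814 × 96500 / 0.797 = 34070 C
t = 34070 / 19.6 = 1738 s = 29.0 min

29.0 min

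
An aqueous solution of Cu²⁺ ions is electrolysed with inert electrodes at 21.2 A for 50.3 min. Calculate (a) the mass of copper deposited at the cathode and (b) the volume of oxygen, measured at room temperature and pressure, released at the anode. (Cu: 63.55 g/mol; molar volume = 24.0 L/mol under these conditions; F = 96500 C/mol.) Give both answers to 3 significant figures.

21.1 g Cu; 3.98 L O₂

Q = 21.2 × 3018 = 63980 C; n(e⁻) = 63980 / 96500 = 0.6630 mol
Cathode: Cu²⁺ + 2e⁻ → Cu → n(Cu) = 0.6630/2 = 0.3315 mol → 21.1 g
Anode: 2H₂O → O₂ + 4H⁺ + 4e⁻ → n(O₂) = 0.6630/4 = 0.1658 mol → 3.98 L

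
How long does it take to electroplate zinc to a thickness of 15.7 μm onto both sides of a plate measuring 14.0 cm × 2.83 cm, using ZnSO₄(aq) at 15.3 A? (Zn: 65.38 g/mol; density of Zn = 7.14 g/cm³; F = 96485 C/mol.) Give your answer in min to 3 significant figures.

2.86 min

Plated area = 2 × 14.0 × 2.83 = 79.24 cm²
Volume = 79.24 × 15.7×10⁻⁴ cm = 0.1244 cm³
m(Zn) = 0.1244 × 7.14 = 0.8882 g
n(Zn) = 0.8882 / 65.38 = 0.01359 mol; n(e⁻) = 2 × 0.01359 = 0.02718 mol
Q = 0.02718 × 96485 = 2622 C
t = 2622 / 15.3 = 171.4 s = 2.86 min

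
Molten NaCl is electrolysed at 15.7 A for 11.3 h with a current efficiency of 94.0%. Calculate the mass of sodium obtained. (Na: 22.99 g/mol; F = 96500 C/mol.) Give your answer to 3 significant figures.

143 g

Q = 15.7 × 40680 = 6.387×10^5 C
n(e⁻) = 6.387×10^5 / 96500 = 6.619 mol
Na⁺ + e⁻ → Na, so theoretical m(Na) = 6.619 × 22.99 = 152.2 g
Actual mass = 94.0% × 152.2 = 143 g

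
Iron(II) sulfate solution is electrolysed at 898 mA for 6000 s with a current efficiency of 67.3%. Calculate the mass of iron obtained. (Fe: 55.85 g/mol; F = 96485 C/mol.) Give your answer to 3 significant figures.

Q = 0.898 × 6000 = 5388 C
n(e⁻) = 5388 / 96485 = 0.05584 mol
Fe²⁺ + 2e⁻ → Fe, so theoretical m(Fe) = 0.02792 × 55.85 = 1.559 g
Actual mass = 67.3% × 1.559 = 1.05 g

1.05 g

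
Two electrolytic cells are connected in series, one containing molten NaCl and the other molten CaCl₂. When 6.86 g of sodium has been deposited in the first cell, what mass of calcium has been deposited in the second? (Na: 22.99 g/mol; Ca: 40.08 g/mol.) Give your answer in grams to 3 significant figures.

5.98 g

n(Na) = 6.86 / 22.99 = 0.2984 mol
Na⁺ + e⁻ → Na, so n(e⁻) = 0.2984 mol
Since the cells are in series, n(e⁻) in the Ca cell is also 0.2984 mol.
Ca²⁺ + 2e⁻ → Ca, so n(Ca) = 0.2984 / 2 = 0.1492 mol
m(Ca) = 0.1492 × 40.08 = 5.98 g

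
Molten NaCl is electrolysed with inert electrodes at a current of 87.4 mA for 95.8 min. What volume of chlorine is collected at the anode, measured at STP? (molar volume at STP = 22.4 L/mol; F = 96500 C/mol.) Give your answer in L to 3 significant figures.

0.0583 L

Charge passed = 0.0874 × 5748 = 502.4 C
Moles of electrons = 502.4 / 96500 = 0.005206 mol
2Cl⁻ → Cl₂ + 2e⁻, so n(Cl₂) = 0.005206 / 2 = 0.002603 mol
V = 0.002603 × 22.4 = 0.05831 L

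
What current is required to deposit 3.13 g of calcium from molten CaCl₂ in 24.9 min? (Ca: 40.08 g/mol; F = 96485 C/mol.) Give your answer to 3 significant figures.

10.1 A

n(Ca) = 3.13 / 40.08 = 0.07809 mol
Ca²⁺ + 2e⁻ → Ca, so n(e⁻) = 2 × 0.07809 = 0.1562 mol
Q = 0.1562 × 96485 = 15070 C
I = Q / t = 15070 / 1494 s = 10.1 A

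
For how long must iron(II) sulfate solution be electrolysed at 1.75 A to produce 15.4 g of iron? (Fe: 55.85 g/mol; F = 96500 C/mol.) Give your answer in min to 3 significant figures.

n(Fe) = 15.4 / 55.85 = 0.2757 mol
Fe²⁺ + 2e⁻ → Fe, so n(e⁻) = 2 × 0.2757 = 0.5514 mol
Q = 0.5514 × 96500 = 53210 C
t = Q / I = 53210 / 1.75 = 30410 s = 507 min

507 min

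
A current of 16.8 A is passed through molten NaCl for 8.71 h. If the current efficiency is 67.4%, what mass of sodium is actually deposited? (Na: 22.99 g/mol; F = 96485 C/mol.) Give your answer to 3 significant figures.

Q = 16.8 × 31356 = 5.268×10^5 C
n(e⁻) = 5.268×10^5 / 96485 = 5.460 mol
Na⁺ + e⁻ → Na, so theoretical m(Na) = 5.460 × 22.99 = 125.5 g
Actual mass = 67.4% × 125.5 = 84.6 g

84.6 g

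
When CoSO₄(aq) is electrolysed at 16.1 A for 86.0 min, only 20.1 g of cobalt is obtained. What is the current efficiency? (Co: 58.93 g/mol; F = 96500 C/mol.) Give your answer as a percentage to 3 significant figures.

Q = 16.1 × 5160 = 83080 C
n(e⁻) = 83080 / 96500 = 0.8609 mol
Co²⁺ + 2e⁻ → Co, so theoretical n(Co) = 0.4305 mol → 25.37 g
Efficiency = 20.1 / 25.37 = 0.7923 = 79.2%

79.2%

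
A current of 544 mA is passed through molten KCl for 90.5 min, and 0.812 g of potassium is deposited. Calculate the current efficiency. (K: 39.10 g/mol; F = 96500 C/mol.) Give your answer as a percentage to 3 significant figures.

67.8%

Q = 0.544 × 5430 = 2954 C
n(e⁻) = 2954 / 96500 = 0.03061 mol
K⁺ + e⁻ → K, so theoretical n(K) = 0.03061 mol → 1.197 g
Efficiency = 0.812 / 1.197 = 0.6784 = 67.8%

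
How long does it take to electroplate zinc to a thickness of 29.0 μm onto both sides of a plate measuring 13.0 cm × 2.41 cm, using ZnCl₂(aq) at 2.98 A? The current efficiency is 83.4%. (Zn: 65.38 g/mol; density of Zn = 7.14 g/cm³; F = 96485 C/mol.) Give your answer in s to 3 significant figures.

Plated area = 2 × 13.0 × 2.41 = 62.66 cm²
Volume = 62.66 × 29.0×10⁻⁴ cm = 0.1817 cm³
m(Zn) = 0.1817 × 7.14 = 1.297 g
n(Zn) = 1.297 / 65.38 = 0.01984 mol; n(e⁻) = 2 × 0.01984 = 0.03968 mol
Q = 0.03968 × 96485 / 0.834 = 4591 C
t = 4591 / 2.98 = 1541 s

1540 s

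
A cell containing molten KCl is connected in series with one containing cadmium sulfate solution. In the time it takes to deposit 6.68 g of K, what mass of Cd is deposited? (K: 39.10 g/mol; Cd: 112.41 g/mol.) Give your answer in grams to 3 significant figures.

n(K) = 6.68 / 39.10 = 0.1708 mol
K⁺ + e⁻ → K, so n(e⁻) = 0.1708 mol
Same current for the same time ⇒ same n(e⁻) = 0.1708 mol in both cells.
Cd²⁺ + 2e⁻ → Cd, so n(Cd) = 0.1708 / 2 = 0.08540 mol
m(Cd) = 0.08540 × 112.41 = 9.60 g

9.60 g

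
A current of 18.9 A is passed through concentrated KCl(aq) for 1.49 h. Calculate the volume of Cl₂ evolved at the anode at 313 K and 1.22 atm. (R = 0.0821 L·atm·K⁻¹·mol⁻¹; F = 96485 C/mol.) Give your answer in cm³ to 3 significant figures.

Q = 18.9 A × 5364 s = 1.014×10^5 C
n(e⁻) = Q/F = 1.014×10^5/96485 = 1.051 mol
2Cl⁻ → Cl₂ + 2e⁻, so n(Cl₂) = 1.051 / 2 = 0.5255 mol
V = nRT/P = 0.5255 × 0.0821 × 313 / 1.22 = 11.07 L
= 11100 cm³

11100 cm³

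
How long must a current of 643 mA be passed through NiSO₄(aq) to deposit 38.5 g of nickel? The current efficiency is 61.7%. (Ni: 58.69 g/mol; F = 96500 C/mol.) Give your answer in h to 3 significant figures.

n(Ni) = 38.5 / 58.69 = 0.6560 mol
Ni²⁺ + 2e⁻ → Ni, so n(e⁻) = 2 × 0.6560 = 1.312 mol
Q = 1.312 × 96500 / 0.617 = 2.052×10^5 C
t = Q / I = 2.052×10^5 / 0.643 = 3.191×10^5 s = 88.6 h

88.6 h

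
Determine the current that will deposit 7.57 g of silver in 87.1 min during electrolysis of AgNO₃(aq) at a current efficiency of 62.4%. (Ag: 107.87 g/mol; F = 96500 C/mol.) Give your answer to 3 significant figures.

n(Ag) = 7.57 / 107.87 = 0.07018 mol
Ag⁺ + e⁻ → Ag, so n(e⁻) = 0.07018 mol
Q = 0.07018 × 96500 / 0.624 = 10850 C
I = Q / t = 10850 / 5226 s = 2.08 A

2.08 A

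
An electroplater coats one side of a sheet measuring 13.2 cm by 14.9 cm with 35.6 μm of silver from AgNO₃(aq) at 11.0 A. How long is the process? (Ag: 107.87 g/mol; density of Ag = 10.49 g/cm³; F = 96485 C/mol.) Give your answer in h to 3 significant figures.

Plated area = 13.2 × 14.9 = 196.7 cm²
Volume = 196.7 × 35.6×10⁻⁴ cm = 0.7003 cm³
m(Ag) = 0.7003 × 10.49 = 7.346 g
n(Ag) = 7.346 / 107.87 = 0.06810 mol; n(e⁻) = 0.06810 mol
Q = 0.06810 × 96485 = 6571 C
t = 6571 / 11.0 = 597.4 s = 0.166 h

0.166 h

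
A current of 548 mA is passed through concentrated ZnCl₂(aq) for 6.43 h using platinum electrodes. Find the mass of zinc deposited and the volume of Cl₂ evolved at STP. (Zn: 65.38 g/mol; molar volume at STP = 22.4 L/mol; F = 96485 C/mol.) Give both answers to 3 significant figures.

4.30 g Zn; 1.47 L Cl₂

Q = 0.548 × 23148 = 12690 C; n(e⁻) = 12690 / 96485 = 0.1315 mol
Cathode: Zn²⁺ + 2e⁻ → Zn → n(Zn) = 0.1315/2 = 0.06575 mol → 4.30 g
Anode: 2Cl⁻ → Cl₂ + 2e⁻ → n(Cl₂) = 0.1315/2 = 0.06575 mol → 1.47 L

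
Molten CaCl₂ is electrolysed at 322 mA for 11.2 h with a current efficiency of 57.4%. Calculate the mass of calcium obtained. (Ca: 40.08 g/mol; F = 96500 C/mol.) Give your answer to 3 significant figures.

Q = 0.322 × 40320 = 12980 C
n(e⁻) = 12980 / 96500 = 0.1345 mol
Ca²⁺ + 2e⁻ → Ca, so theoretical m(Ca) = 0.06725 × 40.08 = 2.695 g
Actual mass = 57.4% × 2.695 = 1.55 g

1.55 g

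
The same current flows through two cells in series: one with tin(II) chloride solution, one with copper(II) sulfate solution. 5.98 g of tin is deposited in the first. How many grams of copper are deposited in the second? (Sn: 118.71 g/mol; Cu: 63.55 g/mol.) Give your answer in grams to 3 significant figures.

3.20 g

n(Sn) = 5.98 / 118.71 = 0.05037 mol
Sn²⁺ + 2e⁻ → Sn, so n(e⁻) = 2 × 0.05037 = 0.1007 mol
In series, the same 0.1007 mol of electrons flows through the second cell.
Cu²⁺ + 2e⁻ → Cu, so n(Cu) = 0.1007 / 2 = 0.05035 mol
m(Cu) = 0.05035 × 63.55 = 3.20 g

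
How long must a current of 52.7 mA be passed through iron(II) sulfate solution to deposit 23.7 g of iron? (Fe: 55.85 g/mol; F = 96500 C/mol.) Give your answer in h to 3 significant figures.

n(Fe) = 23.7 / 55.85 = 0.4244 mol
Fe²⁺ + 2e⁻ → Fe, so n(e⁻) = 2 × 0.4244 = 0.8488 mol
Q = 0.8488 × 96500 = 81910 C
t = Q / I = 81910 / 0.0527 = 1.554×10^6 s = 432 h

432 h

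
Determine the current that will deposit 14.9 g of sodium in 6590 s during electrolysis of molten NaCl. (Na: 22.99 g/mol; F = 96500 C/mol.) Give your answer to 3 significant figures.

9.49 A

n(Na) = 14.9 / 22.99 = 0.6481 mol
Na⁺ + e⁻ → Na, so n(e⁻) = 0.6481 mol
Q = 0.6481 × 96500 = 62540 C
I = Q / t = 62540 / 6590 s = 9.49 A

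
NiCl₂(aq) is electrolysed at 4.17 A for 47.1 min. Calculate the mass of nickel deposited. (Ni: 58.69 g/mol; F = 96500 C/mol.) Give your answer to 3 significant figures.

Charge passed = 4.17 × 2826 = 11780 C
n(e⁻) = 11780 / 96500 = 0.1221 mol
Ni²⁺ + 2e⁻ → Ni, so n(Ni) = 0.1221 / 2 = 0.06105 mol
m = 0.06105 × 58.69 = 3.58 g

3.58 g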